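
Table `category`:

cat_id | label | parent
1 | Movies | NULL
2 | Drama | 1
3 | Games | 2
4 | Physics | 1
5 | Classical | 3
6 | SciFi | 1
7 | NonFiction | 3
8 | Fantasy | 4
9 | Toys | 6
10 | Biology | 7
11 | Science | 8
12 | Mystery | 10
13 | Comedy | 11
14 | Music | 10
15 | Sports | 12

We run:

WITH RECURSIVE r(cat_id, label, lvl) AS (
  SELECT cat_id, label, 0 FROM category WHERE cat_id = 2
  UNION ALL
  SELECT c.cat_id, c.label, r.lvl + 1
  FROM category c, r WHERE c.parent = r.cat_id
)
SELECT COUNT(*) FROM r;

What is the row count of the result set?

8

Base: cat_id=2 (Drama) at lvl 0.
Iteration 1: rows with parent in {2} -> Games (id 3, lvl 1).
Iteration 2: rows with parent in {3} -> Classical (id 5, lvl 2), NonFiction (id 7, lvl 2).
Iteration 3: rows with parent in {5,7} -> Biology (id 10, lvl 3).
Iteration 4: rows with parent in {10} -> Mystery (id 12, lvl 4), Music (id 14, lvl 4).
Iteration 5: rows with parent in {12,14} -> Sports (id 15, lvl 5).
Iteration 6: no rows with parent in {15}; recursion stops.
Total rows emitted: 8.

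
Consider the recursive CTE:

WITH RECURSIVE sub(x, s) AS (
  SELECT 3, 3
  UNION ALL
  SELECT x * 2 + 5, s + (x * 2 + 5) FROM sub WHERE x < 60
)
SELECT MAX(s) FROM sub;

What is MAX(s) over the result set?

Base: x=3, s=3.
Iteration 1: 3 < 60 holds -> x = 3 * 2 + 5 = 11, s = 3 + 11 = 14.
Iteration 2: 11 < 60 holds -> x = 11 * 2 + 5 = 27, s = 14 + 27 = 41.
Iteration 3: 27 < 60 holds -> x = 27 * 2 + 5 = 59, s = 41 + 59 = 100.
Iteration 4: 59 < 60 holds -> x = 59 * 2 + 5 = 123, s = 100 + 123 = 223.
Iteration 5: 123 < 60 fails; recursion stops.
s values: 3, 14, 41, 100, 223; the maximum is 223.

223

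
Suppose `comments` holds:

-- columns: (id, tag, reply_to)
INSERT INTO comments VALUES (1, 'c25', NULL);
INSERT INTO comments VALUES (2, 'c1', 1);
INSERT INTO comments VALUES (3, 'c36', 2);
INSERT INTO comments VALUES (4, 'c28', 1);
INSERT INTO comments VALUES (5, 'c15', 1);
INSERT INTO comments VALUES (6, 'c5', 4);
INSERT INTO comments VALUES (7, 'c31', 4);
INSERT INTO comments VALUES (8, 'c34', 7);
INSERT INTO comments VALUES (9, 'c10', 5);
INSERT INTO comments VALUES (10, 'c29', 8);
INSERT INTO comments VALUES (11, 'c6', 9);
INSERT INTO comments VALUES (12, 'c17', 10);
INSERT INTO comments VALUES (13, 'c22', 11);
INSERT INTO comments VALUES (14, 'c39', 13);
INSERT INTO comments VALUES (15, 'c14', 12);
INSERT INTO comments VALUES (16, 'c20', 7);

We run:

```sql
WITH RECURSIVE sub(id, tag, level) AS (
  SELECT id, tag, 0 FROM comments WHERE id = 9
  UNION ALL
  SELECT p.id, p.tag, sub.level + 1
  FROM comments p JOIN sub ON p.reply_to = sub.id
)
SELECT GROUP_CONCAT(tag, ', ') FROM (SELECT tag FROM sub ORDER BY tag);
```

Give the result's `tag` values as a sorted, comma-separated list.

c10, c22, c39, c6

Base: id=9 (c10) at level 0.
Iteration 1: rows with reply_to in {9} -> c6 (id 11, level 1).
Iteration 2: rows with reply_to in {11} -> c22 (id 13, level 2).
Iteration 3: rows with reply_to in {13} -> c39 (id 14, level 3).
Iteration 4: no rows with reply_to in {14}; recursion stops.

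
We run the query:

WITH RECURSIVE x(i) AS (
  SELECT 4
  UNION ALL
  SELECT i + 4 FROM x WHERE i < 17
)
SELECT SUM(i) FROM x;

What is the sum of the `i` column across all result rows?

60

Base: i=4.
Iteration 1: 4 < 17 holds -> i = 4 + 4 = 8.
Iteration 2: 8 < 17 holds -> i = 8 + 4 = 12.
Iteration 3: 12 < 17 holds -> i = 12 + 4 = 16.
Iteration 4: 16 < 17 holds -> i = 16 + 4 = 20.
Iteration 5: 20 < 17 fails; recursion stops.
SUM(i) = 4 + 8 + 12 + 16 + 20 = 60.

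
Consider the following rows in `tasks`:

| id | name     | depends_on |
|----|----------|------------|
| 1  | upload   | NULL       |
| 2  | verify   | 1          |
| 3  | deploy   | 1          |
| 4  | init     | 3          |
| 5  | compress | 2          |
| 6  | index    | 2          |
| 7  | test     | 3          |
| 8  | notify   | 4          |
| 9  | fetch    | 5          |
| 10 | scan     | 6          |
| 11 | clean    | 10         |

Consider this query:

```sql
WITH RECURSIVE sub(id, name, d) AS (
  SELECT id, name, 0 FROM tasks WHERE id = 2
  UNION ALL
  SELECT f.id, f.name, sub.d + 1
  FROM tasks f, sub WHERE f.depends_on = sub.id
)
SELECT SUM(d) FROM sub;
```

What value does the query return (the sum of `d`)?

9

Base: id=2 (verify) at d 0.
Iteration 1: rows with depends_on in {2} -> compress (id 5, d 1), index (id 6, d 1).
Iteration 2: rows with depends_on in {5,6} -> fetch (id 9, d 2), scan (id 10, d 2).
Iteration 3: rows with depends_on in {9,10} -> clean (id 11, d 3).
Iteration 4: no rows with depends_on in {11}; recursion stops.
SUM(d) = 0 + 1 + 1 + 2 + 2 + 3 = 9.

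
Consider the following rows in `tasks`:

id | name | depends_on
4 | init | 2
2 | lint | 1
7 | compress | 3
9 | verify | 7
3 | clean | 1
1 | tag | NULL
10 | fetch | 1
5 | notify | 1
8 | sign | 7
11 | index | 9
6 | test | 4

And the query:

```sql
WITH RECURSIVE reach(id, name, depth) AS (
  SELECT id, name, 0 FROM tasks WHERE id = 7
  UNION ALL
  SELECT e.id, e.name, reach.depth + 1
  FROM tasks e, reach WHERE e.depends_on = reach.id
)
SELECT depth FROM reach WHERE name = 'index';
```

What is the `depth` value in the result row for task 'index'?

Base: id=7 (compress) at depth 0.
Iteration 1: rows with depends_on in {7} -> sign (id 8, depth 1), verify (id 9, depth 1).
Iteration 2: rows with depends_on in {8,9} -> index (id 11, depth 2).
Iteration 3: no rows with depends_on in {11}; recursion stops.

2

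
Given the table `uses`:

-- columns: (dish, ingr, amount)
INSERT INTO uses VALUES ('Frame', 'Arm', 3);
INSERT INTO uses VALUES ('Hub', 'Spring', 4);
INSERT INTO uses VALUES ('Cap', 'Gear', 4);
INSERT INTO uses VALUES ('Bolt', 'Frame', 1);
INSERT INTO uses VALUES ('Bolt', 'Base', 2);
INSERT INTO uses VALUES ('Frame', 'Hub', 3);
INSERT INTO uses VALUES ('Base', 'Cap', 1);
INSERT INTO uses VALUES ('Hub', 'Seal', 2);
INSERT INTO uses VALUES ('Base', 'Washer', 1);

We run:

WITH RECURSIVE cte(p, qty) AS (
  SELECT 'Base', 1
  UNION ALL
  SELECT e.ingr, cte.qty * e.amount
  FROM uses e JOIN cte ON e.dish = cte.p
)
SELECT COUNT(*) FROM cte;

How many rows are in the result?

Base: (Base, qty=1).
Iteration 1: components of {Base} -> Cap = 1*1 = 1, Washer = 1*1 = 1.
Iteration 2: components of {Cap,Washer} -> Gear = 1*4 = 4.
Iteration 3: no further components; recursion stops.
Total rows emitted: 4.

4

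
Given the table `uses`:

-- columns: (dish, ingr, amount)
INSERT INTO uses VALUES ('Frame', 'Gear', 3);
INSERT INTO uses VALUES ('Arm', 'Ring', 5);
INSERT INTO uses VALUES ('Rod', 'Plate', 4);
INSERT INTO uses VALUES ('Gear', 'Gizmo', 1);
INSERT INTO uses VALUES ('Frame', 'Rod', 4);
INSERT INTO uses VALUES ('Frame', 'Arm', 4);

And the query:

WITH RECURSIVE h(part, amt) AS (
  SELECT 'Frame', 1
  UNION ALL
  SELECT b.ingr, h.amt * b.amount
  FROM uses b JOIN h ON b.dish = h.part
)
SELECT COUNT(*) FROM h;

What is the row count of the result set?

Base: (Frame, amt=1).
Iteration 1: components of {Frame} -> Arm = 1*4 = 4, Gear = 1*3 = 3, Rod = 1*4 = 4.
Iteration 2: components of {Arm,Gear,Rod} -> Gizmo = 3*1 = 3, Plate = 4*4 = 16, Ring = 4*5 = 20.
Iteration 3: no further components; recursion stops.
Total rows emitted: 7.

7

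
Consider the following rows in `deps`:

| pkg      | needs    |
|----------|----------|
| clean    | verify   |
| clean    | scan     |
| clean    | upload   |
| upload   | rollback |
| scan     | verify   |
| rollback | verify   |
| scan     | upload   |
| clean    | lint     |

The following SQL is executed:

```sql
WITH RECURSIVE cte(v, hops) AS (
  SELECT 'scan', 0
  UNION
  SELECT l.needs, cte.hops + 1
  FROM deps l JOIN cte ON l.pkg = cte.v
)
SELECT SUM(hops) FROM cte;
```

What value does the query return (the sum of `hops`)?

7

Base: (scan, hops=0).
Iteration 1: edges from {scan} -> (upload, hops=1), (verify, hops=1).
Iteration 2: edges from {upload,verify} -> (rollback, hops=2).
Iteration 3: edges from {rollback} -> (verify, hops=3).
Iteration 4: no outgoing edges from {verify}; recursion stops.
SUM(hops) = 0 + 1 + 1 + 2 + 3 = 7.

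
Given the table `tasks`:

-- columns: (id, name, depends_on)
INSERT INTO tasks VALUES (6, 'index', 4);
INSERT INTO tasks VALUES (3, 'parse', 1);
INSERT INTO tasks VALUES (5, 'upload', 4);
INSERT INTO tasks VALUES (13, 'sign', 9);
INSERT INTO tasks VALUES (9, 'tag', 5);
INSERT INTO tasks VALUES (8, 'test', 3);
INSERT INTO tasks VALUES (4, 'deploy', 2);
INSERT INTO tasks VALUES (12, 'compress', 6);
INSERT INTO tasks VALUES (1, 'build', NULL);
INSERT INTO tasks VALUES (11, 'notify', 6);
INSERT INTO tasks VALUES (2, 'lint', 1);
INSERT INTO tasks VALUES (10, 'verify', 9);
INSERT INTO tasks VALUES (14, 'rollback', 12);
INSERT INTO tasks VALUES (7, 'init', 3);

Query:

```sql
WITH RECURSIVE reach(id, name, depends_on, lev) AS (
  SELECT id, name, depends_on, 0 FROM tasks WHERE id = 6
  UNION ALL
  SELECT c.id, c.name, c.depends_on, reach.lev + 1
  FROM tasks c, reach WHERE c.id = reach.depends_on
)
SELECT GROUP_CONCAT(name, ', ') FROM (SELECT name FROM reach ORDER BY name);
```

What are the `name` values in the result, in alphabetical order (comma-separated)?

Base: id=6 (index), depends_on=4, lev 0.
Iteration 1: join on id=4 -> deploy (id 4, depends_on=2, lev 1).
Iteration 2: join on id=2 -> lint (id 2, depends_on=1, lev 2).
Iteration 3: join on id=1 -> build (id 1, depends_on=NULL, lev 3).
Iteration 4: depends_on is NULL; no match; recursion stops.

build, deploy, index, lint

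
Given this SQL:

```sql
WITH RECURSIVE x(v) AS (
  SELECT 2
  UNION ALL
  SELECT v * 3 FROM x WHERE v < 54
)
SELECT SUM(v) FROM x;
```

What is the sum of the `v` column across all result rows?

Base: v=2.
Iteration 1: 2 < 54 holds -> v = 2 * 3 = 6.
Iteration 2: 6 < 54 holds -> v = 6 * 3 = 18.
Iteration 3: 18 < 54 holds -> v = 18 * 3 = 54.
Iteration 4: 54 < 54 fails; recursion stops.
SUM(v) = 2 + 6 + 18 + 54 = 80.

80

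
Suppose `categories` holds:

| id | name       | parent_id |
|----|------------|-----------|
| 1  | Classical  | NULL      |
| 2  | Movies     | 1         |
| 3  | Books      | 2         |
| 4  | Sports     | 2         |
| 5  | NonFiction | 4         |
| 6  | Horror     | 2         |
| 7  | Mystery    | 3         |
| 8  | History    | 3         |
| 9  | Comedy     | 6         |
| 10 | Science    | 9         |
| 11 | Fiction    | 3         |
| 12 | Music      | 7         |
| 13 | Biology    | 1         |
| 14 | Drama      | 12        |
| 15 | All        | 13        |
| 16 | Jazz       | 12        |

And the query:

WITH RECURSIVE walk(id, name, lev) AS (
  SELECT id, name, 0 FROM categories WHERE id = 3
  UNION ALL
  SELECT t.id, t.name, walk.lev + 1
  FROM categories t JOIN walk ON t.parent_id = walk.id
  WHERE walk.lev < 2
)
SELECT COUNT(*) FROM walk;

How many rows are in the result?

Base: id=3 (Books) at lev 0.
Iteration 1: rows with parent_id in {3} -> Mystery (id 7, lev 1), History (id 8, lev 1), Fiction (id 11, lev 1).
Iteration 2: rows with parent_id in {7,8,11} -> Music (id 12, lev 2).
Iteration 3: lev < 2 fails for all current rows; recursion stops.
Total rows emitted: 5.

5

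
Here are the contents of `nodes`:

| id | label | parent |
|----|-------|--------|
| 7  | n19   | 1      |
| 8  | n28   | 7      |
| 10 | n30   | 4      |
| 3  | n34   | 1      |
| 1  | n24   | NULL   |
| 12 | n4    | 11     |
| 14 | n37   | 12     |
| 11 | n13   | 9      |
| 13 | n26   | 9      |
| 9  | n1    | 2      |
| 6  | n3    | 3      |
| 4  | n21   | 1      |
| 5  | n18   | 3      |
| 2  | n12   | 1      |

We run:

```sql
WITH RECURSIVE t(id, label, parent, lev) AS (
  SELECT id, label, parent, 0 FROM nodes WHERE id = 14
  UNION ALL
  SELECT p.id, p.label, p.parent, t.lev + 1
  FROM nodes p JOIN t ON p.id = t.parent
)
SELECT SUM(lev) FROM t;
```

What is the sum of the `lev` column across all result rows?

15

Base: id=14 (n37), parent=12, lev 0.
Iteration 1: join on id=12 -> n4 (id 12, parent=11, lev 1).
Iteration 2: join on id=11 -> n13 (id 11, parent=9, lev 2).
Iteration 3: join on id=9 -> n1 (id 9, parent=2, lev 3).
Iteration 4: join on id=2 -> n12 (id 2, parent=1, lev 4).
Iteration 5: join on id=1 -> n24 (id 1, parent=NULL, lev 5).
Iteration 6: parent is NULL; no match; recursion stops.
SUM(lev) = 0 + 1 + 2 + 3 + 4 + 5 = 15.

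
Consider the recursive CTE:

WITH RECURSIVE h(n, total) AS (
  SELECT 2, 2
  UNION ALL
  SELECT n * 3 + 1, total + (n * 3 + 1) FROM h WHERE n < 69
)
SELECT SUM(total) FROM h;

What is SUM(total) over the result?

Base: n=2, total=2.
Iteration 1: 2 < 69 holds -> n = 2 * 3 + 1 = 7, total = 2 + 7 = 9.
Iteration 2: 7 < 69 holds -> n = 7 * 3 + 1 = 22, total = 9 + 22 = 31.
Iteration 3: 22 < 69 holds -> n = 22 * 3 + 1 = 67, total = 31 + 67 = 98.
Iteration 4: 67 < 69 holds -> n = 67 * 3 + 1 = 202, total = 98 + 202 = 300.
Iteration 5: 202 < 69 fails; recursion stops.
SUM(total) = 2 + 9 + 31 + 98 + 300 = 440.

440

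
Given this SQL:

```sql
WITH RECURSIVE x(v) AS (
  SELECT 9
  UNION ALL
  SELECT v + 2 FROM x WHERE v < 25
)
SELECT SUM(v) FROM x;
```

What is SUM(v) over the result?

153

Base: v=9.
Iteration 1: 9 < 25 holds -> v = 9 + 2 = 11.
Iteration 2: 11 < 25 holds -> v = 11 + 2 = 13.
Iteration 3: 13 < 25 holds -> v = 13 + 2 = 15.
Iteration 4: 15 < 25 holds -> v = 15 + 2 = 17.
Iteration 5: 17 < 25 holds -> v = 17 + 2 = 19.
Iteration 6: 19 < 25 holds -> v = 19 + 2 = 21.
Iteration 7: 21 < 25 holds -> v = 21 + 2 = 23.
Iteration 8: 23 < 25 holds -> v = 23 + 2 = 25.
Iteration 9: 25 < 25 fails; recursion stops.
SUM(v) = 9 + 11 + 13 + 15 + 17 + 19 + 21 + 23 + 25 = 153.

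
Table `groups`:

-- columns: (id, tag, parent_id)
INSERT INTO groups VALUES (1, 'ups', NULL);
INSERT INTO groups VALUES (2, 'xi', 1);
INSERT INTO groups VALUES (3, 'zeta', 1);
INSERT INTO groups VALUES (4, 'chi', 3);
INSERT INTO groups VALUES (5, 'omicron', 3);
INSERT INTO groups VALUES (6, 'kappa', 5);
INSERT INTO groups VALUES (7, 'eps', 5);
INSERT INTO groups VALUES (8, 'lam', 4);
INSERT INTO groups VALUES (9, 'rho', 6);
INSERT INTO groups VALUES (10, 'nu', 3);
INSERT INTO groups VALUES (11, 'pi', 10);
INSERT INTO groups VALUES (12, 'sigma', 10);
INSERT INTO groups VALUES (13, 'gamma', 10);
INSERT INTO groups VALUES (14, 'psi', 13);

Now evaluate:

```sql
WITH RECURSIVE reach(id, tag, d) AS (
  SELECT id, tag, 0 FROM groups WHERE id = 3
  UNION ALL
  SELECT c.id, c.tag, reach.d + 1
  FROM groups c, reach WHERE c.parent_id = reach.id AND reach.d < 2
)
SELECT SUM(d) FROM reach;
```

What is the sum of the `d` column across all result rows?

Base: id=3 (zeta) at d 0.
Iteration 1: rows with parent_id in {3} -> chi (id 4, d 1), omicron (id 5, d 1), nu (id 10, d 1).
Iteration 2: rows with parent_id in {4,5,10} -> kappa (id 6, d 2), eps (id 7, d 2), lam (id 8, d 2), pi (id 11, d 2), sigma (id 12, d 2), gamma (id 13, d 2).
Iteration 3: d < 2 fails for all current rows; recursion stops.
SUM(d) = 0 + 1 + 1 + 1 + 2 + 2 + 2 + 2 + 2 + 2 = 15.

15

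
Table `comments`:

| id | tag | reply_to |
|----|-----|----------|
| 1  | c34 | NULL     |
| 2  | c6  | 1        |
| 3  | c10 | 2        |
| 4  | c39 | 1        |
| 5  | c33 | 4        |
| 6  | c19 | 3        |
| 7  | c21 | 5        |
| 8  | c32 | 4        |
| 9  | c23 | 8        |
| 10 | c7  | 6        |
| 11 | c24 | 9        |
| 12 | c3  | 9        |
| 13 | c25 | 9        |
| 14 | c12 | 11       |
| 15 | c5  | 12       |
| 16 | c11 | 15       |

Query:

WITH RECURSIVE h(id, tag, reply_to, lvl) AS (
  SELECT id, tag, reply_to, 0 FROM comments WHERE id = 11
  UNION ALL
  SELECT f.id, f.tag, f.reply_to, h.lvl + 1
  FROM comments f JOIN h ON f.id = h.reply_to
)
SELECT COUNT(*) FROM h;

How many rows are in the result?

Base: id=11 (c24), reply_to=9, lvl 0.
Iteration 1: join on id=9 -> c23 (id 9, reply_to=8, lvl 1).
Iteration 2: join on id=8 -> c32 (id 8, reply_to=4, lvl 2).
Iteration 3: join on id=4 -> c39 (id 4, reply_to=1, lvl 3).
Iteration 4: join on id=1 -> c34 (id 1, reply_to=NULL, lvl 4).
Iteration 5: reply_to is NULL; no match; recursion stops.
Total rows emitted: 5.

5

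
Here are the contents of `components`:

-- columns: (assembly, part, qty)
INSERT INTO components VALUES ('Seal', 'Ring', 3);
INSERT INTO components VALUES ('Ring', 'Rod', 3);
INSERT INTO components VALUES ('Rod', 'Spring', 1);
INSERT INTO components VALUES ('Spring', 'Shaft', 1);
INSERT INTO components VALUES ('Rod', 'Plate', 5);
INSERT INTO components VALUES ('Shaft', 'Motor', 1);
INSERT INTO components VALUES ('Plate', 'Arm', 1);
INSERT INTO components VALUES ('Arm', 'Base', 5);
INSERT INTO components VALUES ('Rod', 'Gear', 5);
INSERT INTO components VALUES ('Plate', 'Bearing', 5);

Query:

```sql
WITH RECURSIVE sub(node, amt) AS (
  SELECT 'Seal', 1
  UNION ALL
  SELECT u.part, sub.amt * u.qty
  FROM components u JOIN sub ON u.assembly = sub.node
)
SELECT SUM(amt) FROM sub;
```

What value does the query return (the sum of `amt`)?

625

Base: (Seal, amt=1).
Iteration 1: components of {Seal} -> Ring = 1*3 = 3.
Iteration 2: components of {Ring} -> Rod = 3*3 = 9.
Iteration 3: components of {Rod} -> Gear = 9*5 = 45, Plate = 9*5 = 45, Spring = 9*1 = 9.
Iteration 4: components of {Gear,Plate,Spring} -> Arm = 45*1 = 45, Bearing = 45*5 = 225, Shaft = 9*1 = 9.
Iteration 5: components of {Arm,Bearing,Shaft} -> Base = 45*5 = 225, Motor = 9*1 = 9.
Iteration 6: no further components; recursion stops.
SUM(amt) = 1 + 3 + 9 + 9 + 45 + 45 + 9 + 45 + 225 + 9 + 225 = 625.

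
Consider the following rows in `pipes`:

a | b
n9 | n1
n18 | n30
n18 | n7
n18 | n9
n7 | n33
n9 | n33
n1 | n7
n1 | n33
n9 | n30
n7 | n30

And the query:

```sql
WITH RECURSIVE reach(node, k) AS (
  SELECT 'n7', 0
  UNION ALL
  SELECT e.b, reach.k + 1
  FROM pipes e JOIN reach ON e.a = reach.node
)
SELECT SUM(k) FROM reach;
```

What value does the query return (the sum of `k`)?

2

Base: (n7, k=0).
Iteration 1: edges from {n7} -> (n30, k=1), (n33, k=1).
Iteration 2: no outgoing edges from {n30,n33}; recursion stops.
SUM(k) = 0 + 1 + 1 = 2.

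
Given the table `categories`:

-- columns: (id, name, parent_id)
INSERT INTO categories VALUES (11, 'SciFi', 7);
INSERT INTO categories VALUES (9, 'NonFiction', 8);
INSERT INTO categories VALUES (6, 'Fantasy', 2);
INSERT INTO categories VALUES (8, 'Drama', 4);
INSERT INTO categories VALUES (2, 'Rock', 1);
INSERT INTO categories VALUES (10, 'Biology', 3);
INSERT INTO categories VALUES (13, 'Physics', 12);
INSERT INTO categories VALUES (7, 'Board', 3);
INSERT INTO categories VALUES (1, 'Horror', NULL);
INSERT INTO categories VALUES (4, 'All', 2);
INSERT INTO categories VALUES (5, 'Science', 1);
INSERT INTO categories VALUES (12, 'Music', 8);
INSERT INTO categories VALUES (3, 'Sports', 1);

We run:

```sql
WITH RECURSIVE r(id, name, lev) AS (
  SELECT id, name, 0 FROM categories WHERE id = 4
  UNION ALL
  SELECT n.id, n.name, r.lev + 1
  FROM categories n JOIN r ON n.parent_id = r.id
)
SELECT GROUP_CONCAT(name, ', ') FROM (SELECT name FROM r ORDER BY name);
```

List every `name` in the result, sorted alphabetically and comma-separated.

All, Drama, Music, NonFiction, Physics

Base: id=4 (All) at lev 0.
Iteration 1: rows with parent_id in {4} -> Drama (id 8, lev 1).
Iteration 2: rows with parent_id in {8} -> NonFiction (id 9, lev 2), Music (id 12, lev 2).
Iteration 3: rows with parent_id in {9,12} -> Physics (id 13, lev 3).
Iteration 4: no rows with parent_id in {13}; recursion stops.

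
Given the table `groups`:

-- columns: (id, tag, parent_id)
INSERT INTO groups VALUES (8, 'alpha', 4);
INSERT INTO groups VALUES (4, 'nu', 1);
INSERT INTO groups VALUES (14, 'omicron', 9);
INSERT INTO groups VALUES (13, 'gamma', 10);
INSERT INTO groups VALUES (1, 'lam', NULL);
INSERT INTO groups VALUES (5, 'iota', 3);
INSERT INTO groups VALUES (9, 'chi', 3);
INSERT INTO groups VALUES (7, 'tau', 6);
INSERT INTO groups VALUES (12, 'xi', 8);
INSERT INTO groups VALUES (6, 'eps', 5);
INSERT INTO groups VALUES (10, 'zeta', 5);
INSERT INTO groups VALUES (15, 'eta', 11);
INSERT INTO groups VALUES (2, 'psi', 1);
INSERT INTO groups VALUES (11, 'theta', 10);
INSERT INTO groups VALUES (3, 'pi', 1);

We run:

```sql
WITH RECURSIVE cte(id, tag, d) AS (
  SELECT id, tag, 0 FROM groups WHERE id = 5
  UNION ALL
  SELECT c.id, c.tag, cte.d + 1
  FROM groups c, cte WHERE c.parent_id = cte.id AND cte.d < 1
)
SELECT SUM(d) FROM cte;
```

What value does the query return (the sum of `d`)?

Base: id=5 (iota) at d 0.
Iteration 1: rows with parent_id in {5} -> eps (id 6, d 1), zeta (id 10, d 1).
Iteration 2: d < 1 fails for all current rows; recursion stops.
SUM(d) = 0 + 1 + 1 = 2.

2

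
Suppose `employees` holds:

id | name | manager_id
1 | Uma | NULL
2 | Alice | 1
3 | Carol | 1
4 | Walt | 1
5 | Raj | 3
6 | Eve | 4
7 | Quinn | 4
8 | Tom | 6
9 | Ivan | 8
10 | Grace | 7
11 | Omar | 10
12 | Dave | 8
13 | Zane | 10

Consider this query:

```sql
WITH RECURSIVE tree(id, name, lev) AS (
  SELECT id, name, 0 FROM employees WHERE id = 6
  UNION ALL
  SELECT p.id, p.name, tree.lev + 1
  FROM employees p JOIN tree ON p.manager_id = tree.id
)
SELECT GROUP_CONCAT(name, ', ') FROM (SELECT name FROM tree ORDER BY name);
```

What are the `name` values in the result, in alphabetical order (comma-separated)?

Base: id=6 (Eve) at lev 0.
Iteration 1: rows with manager_id in {6} -> Tom (id 8, lev 1).
Iteration 2: rows with manager_id in {8} -> Ivan (id 9, lev 2), Dave (id 12, lev 2).
Iteration 3: no rows with manager_id in {9,12}; recursion stops.

Dave, Eve, Ivan, Tom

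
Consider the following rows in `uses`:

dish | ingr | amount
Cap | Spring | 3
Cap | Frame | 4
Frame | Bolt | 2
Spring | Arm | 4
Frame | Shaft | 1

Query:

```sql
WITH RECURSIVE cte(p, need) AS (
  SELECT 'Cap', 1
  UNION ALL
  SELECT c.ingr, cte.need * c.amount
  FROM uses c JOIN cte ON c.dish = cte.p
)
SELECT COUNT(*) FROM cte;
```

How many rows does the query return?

Base: (Cap, need=1).
Iteration 1: components of {Cap} -> Frame = 1*4 = 4, Spring = 1*3 = 3.
Iteration 2: components of {Frame,Spring} -> Arm = 3*4 = 12, Bolt = 4*2 = 8, Shaft = 4*1 = 4.
Iteration 3: no further components; recursion stops.
Total rows emitted: 6.

6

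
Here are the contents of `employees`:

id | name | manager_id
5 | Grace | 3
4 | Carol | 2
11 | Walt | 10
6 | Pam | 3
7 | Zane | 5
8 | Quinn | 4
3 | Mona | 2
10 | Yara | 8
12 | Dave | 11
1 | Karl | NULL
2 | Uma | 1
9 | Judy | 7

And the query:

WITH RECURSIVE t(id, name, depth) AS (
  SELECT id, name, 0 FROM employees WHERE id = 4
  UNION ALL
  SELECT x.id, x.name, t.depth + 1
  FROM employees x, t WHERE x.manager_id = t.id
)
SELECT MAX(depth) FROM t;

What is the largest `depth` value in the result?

Base: id=4 (Carol) at depth 0.
Iteration 1: rows with manager_id in {4} -> Quinn (id 8, depth 1).
Iteration 2: rows with manager_id in {8} -> Yara (id 10, depth 2).
Iteration 3: rows with manager_id in {10} -> Walt (id 11, depth 3).
Iteration 4: rows with manager_id in {11} -> Dave (id 12, depth 4).
Iteration 5: no rows with manager_id in {12}; recursion stops.
depth values: 0, 1, 2, 3, 4; the maximum is 4.

4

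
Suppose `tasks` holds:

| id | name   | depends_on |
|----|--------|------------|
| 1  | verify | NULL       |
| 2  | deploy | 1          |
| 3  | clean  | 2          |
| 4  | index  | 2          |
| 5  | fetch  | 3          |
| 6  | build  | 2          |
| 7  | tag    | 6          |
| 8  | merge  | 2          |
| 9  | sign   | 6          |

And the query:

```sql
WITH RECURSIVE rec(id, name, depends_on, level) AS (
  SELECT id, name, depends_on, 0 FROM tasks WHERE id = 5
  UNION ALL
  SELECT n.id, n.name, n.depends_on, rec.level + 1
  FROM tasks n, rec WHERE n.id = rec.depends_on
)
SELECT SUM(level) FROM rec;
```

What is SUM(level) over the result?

Base: id=5 (fetch), depends_on=3, level 0.
Iteration 1: join on id=3 -> clean (id 3, depends_on=2, level 1).
Iteration 2: join on id=2 -> deploy (id 2, depends_on=1, level 2).
Iteration 3: join on id=1 -> verify (id 1, depends_on=NULL, level 3).
Iteration 4: depends_on is NULL; no match; recursion stops.
SUM(level) = 0 + 1 + 2 + 3 = 6.

6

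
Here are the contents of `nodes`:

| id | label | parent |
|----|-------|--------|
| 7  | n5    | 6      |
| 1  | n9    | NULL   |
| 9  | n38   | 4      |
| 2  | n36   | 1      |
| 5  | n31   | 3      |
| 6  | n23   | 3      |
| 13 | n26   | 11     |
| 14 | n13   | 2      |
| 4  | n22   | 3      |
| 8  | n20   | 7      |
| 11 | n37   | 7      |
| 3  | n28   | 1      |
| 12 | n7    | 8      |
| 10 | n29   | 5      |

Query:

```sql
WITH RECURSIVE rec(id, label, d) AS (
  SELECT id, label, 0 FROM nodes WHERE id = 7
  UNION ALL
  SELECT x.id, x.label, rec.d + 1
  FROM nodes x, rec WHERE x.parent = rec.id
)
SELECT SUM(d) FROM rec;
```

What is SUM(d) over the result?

Base: id=7 (n5) at d 0.
Iteration 1: rows with parent in {7} -> n20 (id 8, d 1), n37 (id 11, d 1).
Iteration 2: rows with parent in {8,11} -> n7 (id 12, d 2), n26 (id 13, d 2).
Iteration 3: no rows with parent in {12,13}; recursion stops.
SUM(d) = 0 + 1 + 1 + 2 + 2 = 6.

6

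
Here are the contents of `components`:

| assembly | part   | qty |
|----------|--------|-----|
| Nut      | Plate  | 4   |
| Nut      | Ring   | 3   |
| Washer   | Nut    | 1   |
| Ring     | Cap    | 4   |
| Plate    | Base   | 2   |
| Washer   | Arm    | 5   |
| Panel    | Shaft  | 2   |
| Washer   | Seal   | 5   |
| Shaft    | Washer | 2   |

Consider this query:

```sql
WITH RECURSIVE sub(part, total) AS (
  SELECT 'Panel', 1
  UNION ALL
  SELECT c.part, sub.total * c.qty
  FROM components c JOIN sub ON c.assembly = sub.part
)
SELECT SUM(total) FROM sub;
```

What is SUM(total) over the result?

159

Base: (Panel, total=1).
Iteration 1: components of {Panel} -> Shaft = 1*2 = 2.
Iteration 2: components of {Shaft} -> Washer = 2*2 = 4.
Iteration 3: components of {Washer} -> Arm = 4*5 = 20, Nut = 4*1 = 4, Seal = 4*5 = 20.
Iteration 4: components of {Arm,Nut,Seal} -> Plate = 4*4 = 16, Ring = 4*3 = 12.
Iteration 5: components of {Plate,Ring} -> Base = 16*2 = 32, Cap = 12*4 = 48.
Iteration 6: no further components; recursion stops.
SUM(total) = 1 + 2 + 4 + 20 + 4 + 20 + 12 + 16 + 48 + 32 = 159.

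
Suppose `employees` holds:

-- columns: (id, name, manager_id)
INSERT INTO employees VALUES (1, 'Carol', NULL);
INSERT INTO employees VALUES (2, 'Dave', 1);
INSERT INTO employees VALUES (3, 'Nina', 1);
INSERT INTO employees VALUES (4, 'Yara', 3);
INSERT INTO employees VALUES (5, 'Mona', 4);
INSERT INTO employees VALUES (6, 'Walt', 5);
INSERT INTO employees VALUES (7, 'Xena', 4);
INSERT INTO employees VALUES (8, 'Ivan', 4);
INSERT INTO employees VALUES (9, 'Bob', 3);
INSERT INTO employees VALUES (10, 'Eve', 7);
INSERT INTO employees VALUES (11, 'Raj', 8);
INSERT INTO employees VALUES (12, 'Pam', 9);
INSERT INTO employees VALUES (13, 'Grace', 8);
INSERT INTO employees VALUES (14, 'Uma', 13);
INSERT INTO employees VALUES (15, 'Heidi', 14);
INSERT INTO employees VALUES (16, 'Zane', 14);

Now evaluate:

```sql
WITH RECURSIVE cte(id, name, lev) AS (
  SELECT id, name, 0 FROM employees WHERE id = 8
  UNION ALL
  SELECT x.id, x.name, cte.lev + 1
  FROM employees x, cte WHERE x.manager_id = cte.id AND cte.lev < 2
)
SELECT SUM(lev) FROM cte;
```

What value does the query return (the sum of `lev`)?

4

Base: id=8 (Ivan) at lev 0.
Iteration 1: rows with manager_id in {8} -> Raj (id 11, lev 1), Grace (id 13, lev 1).
Iteration 2: rows with manager_id in {11,13} -> Uma (id 14, lev 2).
Iteration 3: lev < 2 fails for all current rows; recursion stops.
SUM(lev) = 0 + 1 + 1 + 2 = 4.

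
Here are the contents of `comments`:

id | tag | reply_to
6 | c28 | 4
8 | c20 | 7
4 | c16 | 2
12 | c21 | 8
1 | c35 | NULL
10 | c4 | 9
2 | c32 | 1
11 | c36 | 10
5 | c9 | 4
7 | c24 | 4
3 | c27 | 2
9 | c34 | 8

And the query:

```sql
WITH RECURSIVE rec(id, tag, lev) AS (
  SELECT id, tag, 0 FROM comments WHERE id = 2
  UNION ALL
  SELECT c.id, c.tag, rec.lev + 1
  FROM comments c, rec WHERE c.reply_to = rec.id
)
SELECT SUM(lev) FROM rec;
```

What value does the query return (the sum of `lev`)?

Base: id=2 (c32) at lev 0.
Iteration 1: rows with reply_to in {2} -> c27 (id 3, lev 1), c16 (id 4, lev 1).
Iteration 2: rows with reply_to in {3,4} -> c9 (id 5, lev 2), c28 (id 6, lev 2), c24 (id 7, lev 2).
Iteration 3: rows with reply_to in {5,6,7} -> c20 (id 8, lev 3).
Iteration 4: rows with reply_to in {8} -> c34 (id 9, lev 4), c21 (id 12, lev 4).
Iteration 5: rows with reply_to in {9,12} -> c4 (id 10, lev 5).
Iteration 6: rows with reply_to in {10} -> c36 (id 11, lev 6).
Iteration 7: no rows with reply_to in {11}; recursion stops.
SUM(lev) = 0 + 1 + 1 + 2 + 2 + 2 + 3 + 4 + 4 + 5 + 6 = 30.

30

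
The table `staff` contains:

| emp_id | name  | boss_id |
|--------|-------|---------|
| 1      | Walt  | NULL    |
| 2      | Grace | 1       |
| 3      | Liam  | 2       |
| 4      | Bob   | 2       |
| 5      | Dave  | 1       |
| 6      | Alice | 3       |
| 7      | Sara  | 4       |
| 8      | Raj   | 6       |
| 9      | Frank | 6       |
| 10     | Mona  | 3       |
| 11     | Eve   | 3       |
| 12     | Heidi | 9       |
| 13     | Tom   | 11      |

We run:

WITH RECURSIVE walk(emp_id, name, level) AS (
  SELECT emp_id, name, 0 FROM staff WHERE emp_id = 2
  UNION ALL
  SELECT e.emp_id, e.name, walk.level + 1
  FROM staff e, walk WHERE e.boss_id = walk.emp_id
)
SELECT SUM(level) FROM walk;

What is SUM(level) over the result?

Base: emp_id=2 (Grace) at level 0.
Iteration 1: rows with boss_id in {2} -> Liam (id 3, level 1), Bob (id 4, level 1).
Iteration 2: rows with boss_id in {3,4} -> Alice (id 6, level 2), Sara (id 7, level 2), Mona (id 10, level 2), Eve (id 11, level 2).
Iteration 3: rows with boss_id in {6,7,10,11} -> Raj (id 8, level 3), Frank (id 9, level 3), Tom (id 13, level 3).
Iteration 4: rows with boss_id in {8,9,13} -> Heidi (id 12, level 4).
Iteration 5: no rows with boss_id in {12}; recursion stops.
SUM(level) = 0 + 1 + 1 + 2 + 2 + 2 + 2 + 3 + 3 + 3 + 4 = 23.

23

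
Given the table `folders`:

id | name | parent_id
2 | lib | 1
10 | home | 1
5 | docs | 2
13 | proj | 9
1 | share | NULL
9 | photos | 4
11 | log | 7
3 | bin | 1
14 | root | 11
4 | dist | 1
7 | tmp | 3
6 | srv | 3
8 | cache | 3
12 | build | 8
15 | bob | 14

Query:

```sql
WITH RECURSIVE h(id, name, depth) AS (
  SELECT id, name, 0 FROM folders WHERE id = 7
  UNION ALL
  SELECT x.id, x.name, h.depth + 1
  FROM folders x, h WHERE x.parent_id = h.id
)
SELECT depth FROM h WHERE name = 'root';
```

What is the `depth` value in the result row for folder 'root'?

2

Base: id=7 (tmp) at depth 0.
Iteration 1: rows with parent_id in {7} -> log (id 11, depth 1).
Iteration 2: rows with parent_id in {11} -> root (id 14, depth 2).
Iteration 3: rows with parent_id in {14} -> bob (id 15, depth 3).
Iteration 4: no rows with parent_id in {15}; recursion stops.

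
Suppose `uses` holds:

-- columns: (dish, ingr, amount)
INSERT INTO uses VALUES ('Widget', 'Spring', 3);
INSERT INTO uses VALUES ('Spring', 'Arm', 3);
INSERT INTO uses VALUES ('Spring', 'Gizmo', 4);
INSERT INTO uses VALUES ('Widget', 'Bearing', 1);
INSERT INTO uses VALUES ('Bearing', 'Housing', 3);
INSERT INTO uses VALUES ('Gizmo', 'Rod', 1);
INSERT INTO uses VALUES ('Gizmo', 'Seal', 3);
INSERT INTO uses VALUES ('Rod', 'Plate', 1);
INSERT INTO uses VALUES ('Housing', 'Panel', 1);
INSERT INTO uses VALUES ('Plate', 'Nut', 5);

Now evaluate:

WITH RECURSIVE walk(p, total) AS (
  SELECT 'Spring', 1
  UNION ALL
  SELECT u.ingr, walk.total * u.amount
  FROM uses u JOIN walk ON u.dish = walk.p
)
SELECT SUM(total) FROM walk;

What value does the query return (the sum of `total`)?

Base: (Spring, total=1).
Iteration 1: components of {Spring} -> Arm = 1*3 = 3, Gizmo = 1*4 = 4.
Iteration 2: components of {Arm,Gizmo} -> Rod = 4*1 = 4, Seal = 4*3 = 12.
Iteration 3: components of {Rod,Seal} -> Plate = 4*1 = 4.
Iteration 4: components of {Plate} -> Nut = 4*5 = 20.
Iteration 5: no further components; recursion stops.
SUM(total) = 1 + 3 + 4 + 4 + 12 + 4 + 20 = 48.

48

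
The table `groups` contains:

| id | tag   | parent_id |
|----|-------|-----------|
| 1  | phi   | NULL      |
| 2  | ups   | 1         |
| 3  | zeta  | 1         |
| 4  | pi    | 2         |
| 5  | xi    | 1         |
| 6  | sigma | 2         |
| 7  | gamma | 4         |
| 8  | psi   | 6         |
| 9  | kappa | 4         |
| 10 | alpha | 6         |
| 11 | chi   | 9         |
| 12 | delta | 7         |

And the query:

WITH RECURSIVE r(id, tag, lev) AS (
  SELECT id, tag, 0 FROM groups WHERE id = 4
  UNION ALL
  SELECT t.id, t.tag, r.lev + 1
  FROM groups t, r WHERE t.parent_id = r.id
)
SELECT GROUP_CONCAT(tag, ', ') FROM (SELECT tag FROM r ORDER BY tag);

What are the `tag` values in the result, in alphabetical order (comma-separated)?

chi, delta, gamma, kappa, pi

Base: id=4 (pi) at lev 0.
Iteration 1: rows with parent_id in {4} -> gamma (id 7, lev 1), kappa (id 9, lev 1).
Iteration 2: rows with parent_id in {7,9} -> chi (id 11, lev 2), delta (id 12, lev 2).
Iteration 3: no rows with parent_id in {11,12}; recursion stops.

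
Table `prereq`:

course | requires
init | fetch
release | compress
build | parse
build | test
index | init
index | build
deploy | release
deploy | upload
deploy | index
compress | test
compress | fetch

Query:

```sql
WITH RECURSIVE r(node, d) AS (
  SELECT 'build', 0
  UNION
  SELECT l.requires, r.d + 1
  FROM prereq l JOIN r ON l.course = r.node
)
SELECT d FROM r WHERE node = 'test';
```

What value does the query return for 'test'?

Base: (build, d=0).
Iteration 1: edges from {build} -> (parse, d=1), (test, d=1).
Iteration 2: no outgoing edges from {parse,test}; recursion stops.

1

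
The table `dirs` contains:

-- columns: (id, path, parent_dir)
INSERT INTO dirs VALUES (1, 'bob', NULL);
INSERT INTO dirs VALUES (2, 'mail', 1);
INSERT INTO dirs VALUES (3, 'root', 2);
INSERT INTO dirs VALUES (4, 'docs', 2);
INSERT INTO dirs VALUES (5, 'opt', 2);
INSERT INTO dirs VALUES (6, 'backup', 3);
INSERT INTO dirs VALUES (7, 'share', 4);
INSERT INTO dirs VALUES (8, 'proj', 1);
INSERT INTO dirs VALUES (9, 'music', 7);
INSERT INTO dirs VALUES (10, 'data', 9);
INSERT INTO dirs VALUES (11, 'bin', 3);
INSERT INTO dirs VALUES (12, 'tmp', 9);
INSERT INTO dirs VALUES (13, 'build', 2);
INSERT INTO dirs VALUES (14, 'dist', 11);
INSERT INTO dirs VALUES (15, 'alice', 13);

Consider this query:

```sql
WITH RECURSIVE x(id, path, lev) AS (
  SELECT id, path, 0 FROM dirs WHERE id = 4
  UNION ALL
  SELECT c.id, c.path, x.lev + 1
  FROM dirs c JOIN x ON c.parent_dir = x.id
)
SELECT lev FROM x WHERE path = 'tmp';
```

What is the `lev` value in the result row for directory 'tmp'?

Base: id=4 (docs) at lev 0.
Iteration 1: rows with parent_dir in {4} -> share (id 7, lev 1).
Iteration 2: rows with parent_dir in {7} -> music (id 9, lev 2).
Iteration 3: rows with parent_dir in {9} -> data (id 10, lev 3), tmp (id 12, lev 3).
Iteration 4: no rows with parent_dir in {10,12}; recursion stops.

3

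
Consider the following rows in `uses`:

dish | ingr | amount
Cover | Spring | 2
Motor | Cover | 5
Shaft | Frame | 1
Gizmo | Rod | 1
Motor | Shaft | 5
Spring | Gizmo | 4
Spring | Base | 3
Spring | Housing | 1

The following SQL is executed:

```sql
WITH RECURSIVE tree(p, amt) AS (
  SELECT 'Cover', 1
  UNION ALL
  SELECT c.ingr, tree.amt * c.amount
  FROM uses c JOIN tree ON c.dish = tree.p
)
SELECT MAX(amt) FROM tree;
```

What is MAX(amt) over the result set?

Base: (Cover, amt=1).
Iteration 1: components of {Cover} -> Spring = 1*2 = 2.
Iteration 2: components of {Spring} -> Base = 2*3 = 6, Gizmo = 2*4 = 8, Housing = 2*1 = 2.
Iteration 3: components of {Base,Gizmo,Housing} -> Rod = 8*1 = 8.
Iteration 4: no further components; recursion stops.
amt values: 1, 2, 2, 6, 8, 8; the maximum is 8.

8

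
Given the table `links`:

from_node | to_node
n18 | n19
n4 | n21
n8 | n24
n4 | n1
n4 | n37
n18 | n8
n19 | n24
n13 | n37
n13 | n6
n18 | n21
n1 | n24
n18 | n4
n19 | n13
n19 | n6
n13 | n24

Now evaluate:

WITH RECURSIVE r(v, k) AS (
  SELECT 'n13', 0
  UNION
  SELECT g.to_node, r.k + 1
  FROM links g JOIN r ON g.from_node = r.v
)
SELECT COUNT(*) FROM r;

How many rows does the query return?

Base: (n13, k=0).
Iteration 1: edges from {n13} -> (n24, k=1), (n37, k=1), (n6, k=1).
Iteration 2: no outgoing edges from {n24,n37,n6}; recursion stops.
Total rows emitted: 4.

4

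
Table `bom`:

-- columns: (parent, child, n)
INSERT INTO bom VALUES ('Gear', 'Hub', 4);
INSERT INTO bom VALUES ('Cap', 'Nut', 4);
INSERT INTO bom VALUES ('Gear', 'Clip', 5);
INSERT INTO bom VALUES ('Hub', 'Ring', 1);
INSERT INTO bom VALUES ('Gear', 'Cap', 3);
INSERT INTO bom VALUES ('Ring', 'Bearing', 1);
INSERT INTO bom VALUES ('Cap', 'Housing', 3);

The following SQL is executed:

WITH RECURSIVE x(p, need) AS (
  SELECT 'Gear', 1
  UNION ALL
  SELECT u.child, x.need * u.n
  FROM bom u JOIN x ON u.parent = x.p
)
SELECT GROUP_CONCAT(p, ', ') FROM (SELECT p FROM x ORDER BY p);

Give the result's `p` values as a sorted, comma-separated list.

Base: (Gear, need=1).
Iteration 1: components of {Gear} -> Cap = 1*3 = 3, Clip = 1*5 = 5, Hub = 1*4 = 4.
Iteration 2: components of {Cap,Clip,Hub} -> Housing = 3*3 = 9, Nut = 3*4 = 12, Ring = 4*1 = 4.
Iteration 3: components of {Housing,Nut,Ring} -> Bearing = 4*1 = 4.
Iteration 4: no further components; recursion stops.

Bearing, Cap, Clip, Gear, Housing, Hub, Nut, Ring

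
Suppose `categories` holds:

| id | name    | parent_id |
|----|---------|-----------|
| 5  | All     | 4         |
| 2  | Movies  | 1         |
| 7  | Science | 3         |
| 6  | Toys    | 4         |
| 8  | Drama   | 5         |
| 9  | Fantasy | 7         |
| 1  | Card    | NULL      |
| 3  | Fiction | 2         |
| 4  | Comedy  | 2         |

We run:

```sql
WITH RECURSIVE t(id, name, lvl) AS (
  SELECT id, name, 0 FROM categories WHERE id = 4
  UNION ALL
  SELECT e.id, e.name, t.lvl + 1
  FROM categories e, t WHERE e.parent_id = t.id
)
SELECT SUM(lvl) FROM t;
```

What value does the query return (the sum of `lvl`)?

Base: id=4 (Comedy) at lvl 0.
Iteration 1: rows with parent_id in {4} -> All (id 5, lvl 1), Toys (id 6, lvl 1).
Iteration 2: rows with parent_id in {5,6} -> Drama (id 8, lvl 2).
Iteration 3: no rows with parent_id in {8}; recursion stops.
SUM(lvl) = 0 + 1 + 1 + 2 = 4.

4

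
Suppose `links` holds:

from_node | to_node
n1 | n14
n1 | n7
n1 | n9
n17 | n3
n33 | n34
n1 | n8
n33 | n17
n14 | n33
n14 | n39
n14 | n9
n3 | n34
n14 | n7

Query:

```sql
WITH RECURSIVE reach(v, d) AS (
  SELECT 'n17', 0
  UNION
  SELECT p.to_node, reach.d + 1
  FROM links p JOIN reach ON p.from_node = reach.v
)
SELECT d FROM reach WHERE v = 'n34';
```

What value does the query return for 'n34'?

Base: (n17, d=0).
Iteration 1: edges from {n17} -> (n3, d=1).
Iteration 2: edges from {n3} -> (n34, d=2).
Iteration 3: no outgoing edges from {n34}; recursion stops.

2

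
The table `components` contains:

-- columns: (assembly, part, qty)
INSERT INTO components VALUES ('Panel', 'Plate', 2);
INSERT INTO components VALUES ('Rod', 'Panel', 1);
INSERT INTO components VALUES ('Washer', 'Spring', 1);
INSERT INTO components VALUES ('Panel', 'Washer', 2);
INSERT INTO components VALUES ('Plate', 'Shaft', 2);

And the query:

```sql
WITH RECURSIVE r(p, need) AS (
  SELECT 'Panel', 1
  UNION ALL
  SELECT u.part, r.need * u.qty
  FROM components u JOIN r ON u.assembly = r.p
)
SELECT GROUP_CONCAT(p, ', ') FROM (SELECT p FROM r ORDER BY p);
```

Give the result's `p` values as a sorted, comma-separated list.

Base: (Panel, need=1).
Iteration 1: components of {Panel} -> Plate = 1*2 = 2, Washer = 1*2 = 2.
Iteration 2: components of {Plate,Washer} -> Shaft = 2*2 = 4, Spring = 2*1 = 2.
Iteration 3: no further components; recursion stops.

Panel, Plate, Shaft, Spring, Washer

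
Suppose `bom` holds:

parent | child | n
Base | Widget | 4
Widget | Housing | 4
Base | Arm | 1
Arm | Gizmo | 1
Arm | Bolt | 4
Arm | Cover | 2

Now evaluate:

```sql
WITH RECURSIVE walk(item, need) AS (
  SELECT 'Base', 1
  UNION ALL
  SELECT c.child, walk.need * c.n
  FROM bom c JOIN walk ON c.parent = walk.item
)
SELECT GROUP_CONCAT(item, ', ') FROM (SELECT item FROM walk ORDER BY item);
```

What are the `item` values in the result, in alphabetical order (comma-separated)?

Arm, Base, Bolt, Cover, Gizmo, Housing, Widget

Base: (Base, need=1).
Iteration 1: components of {Base} -> Arm = 1*1 = 1, Widget = 1*4 = 4.
Iteration 2: components of {Arm,Widget} -> Bolt = 1*4 = 4, Cover = 1*2 = 2, Gizmo = 1*1 = 1, Housing = 4*4 = 16.
Iteration 3: no further components; recursion stops.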